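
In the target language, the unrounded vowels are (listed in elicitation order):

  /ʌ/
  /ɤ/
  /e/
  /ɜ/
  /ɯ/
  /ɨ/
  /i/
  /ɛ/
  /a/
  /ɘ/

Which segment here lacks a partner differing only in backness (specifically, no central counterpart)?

/a/

High: /i/ ~ /ɨ/ ~ /ɯ/
High-mid: /e/ ~ /ɘ/ ~ /ɤ/
Low-mid: /ɛ/ ~ /ɜ/ ~ /ʌ/
Low: only /a/ (front); no central partner.
So /a/ is the unpaired segment.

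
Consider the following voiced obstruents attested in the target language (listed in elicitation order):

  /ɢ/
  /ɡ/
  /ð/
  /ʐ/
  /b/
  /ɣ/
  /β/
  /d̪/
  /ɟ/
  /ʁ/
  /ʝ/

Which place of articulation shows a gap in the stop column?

retroflex

bilabial: stop /b/, fricative /β/.
dental: stop /d̪/, fricative /ð/.
retroflex: stop —, fricative /ʐ/.
palatal: stop /ɟ/, fricative /ʝ/.
velar: stop /ɡ/, fricative /ɣ/.
uvular: stop /ɢ/, fricative /ʁ/.
Every place of articulation has a stop member except retroflex, where /ɖ/ would be expected.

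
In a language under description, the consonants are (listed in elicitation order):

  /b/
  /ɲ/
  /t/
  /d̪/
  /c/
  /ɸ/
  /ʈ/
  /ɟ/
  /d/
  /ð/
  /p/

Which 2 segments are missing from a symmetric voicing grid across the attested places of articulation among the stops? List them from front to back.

bilabial: voiceless /p/, voiced /b/.
dental: voiceless —, voiced /d̪/.
alveolar: voiceless /t/, voiced /d/.
retroflex: voiceless /ʈ/, voiced —.
palatal: voiceless /c/, voiced /ɟ/.
Gaps, from front to back: dental lacks voiceless (/t̪/); retroflex lacks voiced (/ɖ/).

/t̪/, /ɖ/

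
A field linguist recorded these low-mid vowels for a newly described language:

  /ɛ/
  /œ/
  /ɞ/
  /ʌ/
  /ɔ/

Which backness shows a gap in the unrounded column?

central

front: unrounded /ɛ/, rounded /œ/.
central: unrounded —, rounded /ɞ/.
back: unrounded /ʌ/, rounded /ɔ/.
Every backness has an unrounded member except central, where /ɜ/ would be expected.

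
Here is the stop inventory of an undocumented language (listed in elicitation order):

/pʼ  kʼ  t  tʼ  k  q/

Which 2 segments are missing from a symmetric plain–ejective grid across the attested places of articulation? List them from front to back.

/p/, /qʼ/

bilabial: plain —, ejective /pʼ/.
alveolar: plain /t/, ejective /tʼ/.
velar: plain /k/, ejective /kʼ/.
uvular: plain /q/, ejective —.
Gaps, from front to back: bilabial lacks plain (/p/); uvular lacks ejective (/qʼ/).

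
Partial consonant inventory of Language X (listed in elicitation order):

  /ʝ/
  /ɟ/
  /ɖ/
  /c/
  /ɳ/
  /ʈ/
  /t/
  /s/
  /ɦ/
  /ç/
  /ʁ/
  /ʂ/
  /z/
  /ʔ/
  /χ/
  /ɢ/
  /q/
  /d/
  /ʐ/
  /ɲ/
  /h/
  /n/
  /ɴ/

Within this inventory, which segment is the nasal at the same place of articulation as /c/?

/ɲ/

/c/ is a voiceless palatal stop.
The nasal at the same place is a palatal nasal — in this inventory, /ɲ/.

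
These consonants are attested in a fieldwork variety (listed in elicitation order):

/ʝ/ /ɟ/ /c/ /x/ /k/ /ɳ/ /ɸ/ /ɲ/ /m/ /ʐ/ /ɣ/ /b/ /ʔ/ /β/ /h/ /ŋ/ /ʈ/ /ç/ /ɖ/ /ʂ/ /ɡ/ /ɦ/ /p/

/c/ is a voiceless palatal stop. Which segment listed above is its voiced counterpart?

The voiced counterpart is a voiced palatal stop — in this inventory, /ɟ/.

/ɟ/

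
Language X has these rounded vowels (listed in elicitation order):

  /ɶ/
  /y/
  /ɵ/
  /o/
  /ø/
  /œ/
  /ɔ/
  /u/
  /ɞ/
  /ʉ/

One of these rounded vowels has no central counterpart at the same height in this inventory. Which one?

/ɶ/

High: /y/ ~ /ʉ/ ~ /u/
High-mid: /ø/ ~ /ɵ/ ~ /o/
Low-mid: /œ/ ~ /ɞ/ ~ /ɔ/
Low: only /ɶ/ (front); no central partner.
So /ɶ/ is the unpaired segment.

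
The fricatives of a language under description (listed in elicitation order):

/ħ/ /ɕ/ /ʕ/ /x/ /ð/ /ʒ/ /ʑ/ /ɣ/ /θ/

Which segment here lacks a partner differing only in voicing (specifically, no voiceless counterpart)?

Dental: /θ/ ~ /ð/
Alveolo-palatal: /ɕ/ ~ /ʑ/
Velar: /x/ ~ /ɣ/
Pharyngeal: /ħ/ ~ /ʕ/
Postalveolar: only /ʒ/ (voiced); no voiceless partner.
So /ʒ/ is the unpaired segment.

/ʒ/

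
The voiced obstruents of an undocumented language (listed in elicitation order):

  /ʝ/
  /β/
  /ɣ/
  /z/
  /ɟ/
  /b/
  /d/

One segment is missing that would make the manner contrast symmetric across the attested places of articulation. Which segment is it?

/ɡ/

bilabial: stop /b/, fricative /β/.
alveolar: stop /d/, fricative /z/.
palatal: stop /ɟ/, fricative /ʝ/.
velar: stop —, fricative /ɣ/.
The velar row has no stop member, so the gap is the velar stop /ɡ/.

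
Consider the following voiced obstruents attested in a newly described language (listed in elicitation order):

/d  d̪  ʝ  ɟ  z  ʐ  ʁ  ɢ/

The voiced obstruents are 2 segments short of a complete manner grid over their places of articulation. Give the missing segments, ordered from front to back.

/ð/, /ɖ/

place of articulation  stop      fricative
dental            d̪        —       
alveolar          d         z       
retroflex         —         ʐ       
palatal           ɟ         ʝ       
uvular            ɢ         ʁ       
Gaps, from front to back: dental lacks fricative (/ð/); retroflex lacks stop (/ɖ/).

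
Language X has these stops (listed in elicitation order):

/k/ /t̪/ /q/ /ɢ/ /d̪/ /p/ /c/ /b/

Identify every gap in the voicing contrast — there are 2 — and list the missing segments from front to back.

/ɟ/, /ɡ/

Voiceless: /p/ (bilabial), /t̪/ (dental), /c/ (palatal), /k/ (velar), /q/ (uvular).
Voiced: /b/ (bilabial), /d̪/ (dental), /ɢ/ (uvular).
Gaps, from front to back: palatal lacks voiced (/ɟ/); velar lacks voiced (/ɡ/).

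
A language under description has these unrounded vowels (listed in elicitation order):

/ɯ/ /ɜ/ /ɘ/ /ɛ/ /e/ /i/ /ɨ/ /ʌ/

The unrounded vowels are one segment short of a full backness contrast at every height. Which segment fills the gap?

height            front     central   back    
high              i         ɨ         ɯ       
high-mid          e         ɘ         —       
low-mid           ɛ         ɜ         ʌ       
The high-mid row has no back member, so the gap is the high-mid back unrounded vowel /ɤ/.

/ɤ/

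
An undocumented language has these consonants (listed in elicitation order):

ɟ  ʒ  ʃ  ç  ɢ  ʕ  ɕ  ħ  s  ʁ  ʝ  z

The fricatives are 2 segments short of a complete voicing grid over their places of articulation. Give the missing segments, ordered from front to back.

alveolar: voiceless /s/, voiced /z/.
postalveolar: voiceless /ʃ/, voiced /ʒ/.
alveolo-palatal: voiceless /ɕ/, voiced —.
palatal: voiceless /ç/, voiced /ʝ/.
uvular: voiceless —, voiced /ʁ/.
pharyngeal: voiceless /ħ/, voiced /ʕ/.
Gaps, from front to back: alveolo-palatal lacks voiced (/ʑ/); uvular lacks voiceless (/χ/).

/ʑ/, /χ/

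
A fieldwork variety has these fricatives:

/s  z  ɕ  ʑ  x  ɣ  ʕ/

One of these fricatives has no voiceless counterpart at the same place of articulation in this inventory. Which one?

/ʕ/

Alveolar: /s/ ~ /z/
Alveolo-palatal: /ɕ/ ~ /ʑ/
Velar: /x/ ~ /ɣ/
Pharyngeal: only /ʕ/ (voiced); no voiceless partner.
So /ʕ/ is the unpaired segment.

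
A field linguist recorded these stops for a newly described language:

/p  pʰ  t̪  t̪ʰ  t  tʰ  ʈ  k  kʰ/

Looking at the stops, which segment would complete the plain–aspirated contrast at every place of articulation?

/ʈʰ/

bilabial: plain /p/, aspirated /pʰ/.
dental: plain /t̪/, aspirated /t̪ʰ/.
alveolar: plain /t/, aspirated /tʰ/.
retroflex: plain /ʈ/, aspirated —.
velar: plain /k/, aspirated /kʰ/.
The retroflex row has no aspirated member, so the gap is the aspirated retroflex stop /ʈʰ/.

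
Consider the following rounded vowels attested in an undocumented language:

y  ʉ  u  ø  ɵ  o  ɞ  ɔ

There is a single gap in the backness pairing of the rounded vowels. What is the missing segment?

high: front /y/, central /ʉ/, back /u/.
high-mid: front /ø/, central /ɵ/, back /o/.
low-mid: front —, central /ɞ/, back /ɔ/.
The low-mid row has no front member, so the gap is the low-mid front rounded vowel /œ/.

/œ/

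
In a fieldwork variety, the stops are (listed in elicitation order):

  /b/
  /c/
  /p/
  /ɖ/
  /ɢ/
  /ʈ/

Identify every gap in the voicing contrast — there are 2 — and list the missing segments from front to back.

place of articulation  voiceless  voiced  
bilabial          p         b       
retroflex         ʈ         ɖ       
palatal           c         —       
uvular            —         ɢ       
Gaps, from front to back: palatal lacks voiced (/ɟ/); uvular lacks voiceless (/q/).

/ɟ/, /q/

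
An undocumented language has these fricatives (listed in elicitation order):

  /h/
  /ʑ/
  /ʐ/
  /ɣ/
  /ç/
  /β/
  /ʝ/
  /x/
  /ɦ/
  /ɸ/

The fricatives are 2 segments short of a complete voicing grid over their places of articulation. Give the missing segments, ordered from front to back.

/ʂ/, /ɕ/

place of articulation  voiceless  voiced  
bilabial          ɸ         β       
retroflex         —         ʐ       
alveolo-palatal   —         ʑ       
palatal           ç         ʝ       
velar             x         ɣ       
glottal           h         ɦ       
Gaps, from front to back: retroflex lacks voiceless (/ʂ/); alveolo-palatal lacks voiceless (/ɕ/).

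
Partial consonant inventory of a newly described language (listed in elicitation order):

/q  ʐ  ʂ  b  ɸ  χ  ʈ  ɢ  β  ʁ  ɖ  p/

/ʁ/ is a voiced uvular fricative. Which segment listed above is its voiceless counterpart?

/χ/

The voiceless counterpart is a voiceless uvular fricative — in this inventory, /χ/.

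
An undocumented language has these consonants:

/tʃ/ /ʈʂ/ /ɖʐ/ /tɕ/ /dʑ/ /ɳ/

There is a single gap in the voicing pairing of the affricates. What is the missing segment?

/dʒ/

postalveolar: voiceless /tʃ/, voiced —.
retroflex: voiceless /ʈʂ/, voiced /ɖʐ/.
alveolo-palatal: voiceless /tɕ/, voiced /dʑ/.
The postalveolar row has no voiced member, so the gap is the voiced postalveolar affricate /dʒ/.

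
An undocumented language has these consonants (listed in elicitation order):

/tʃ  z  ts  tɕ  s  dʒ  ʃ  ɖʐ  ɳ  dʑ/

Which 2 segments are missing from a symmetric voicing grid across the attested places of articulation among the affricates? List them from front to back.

place of articulation  voiceless  voiced  
alveolar          ts        —       
postalveolar      tʃ        dʒ      
retroflex         —         ɖʐ      
alveolo-palatal   tɕ        dʑ      
Gaps, from front to back: alveolar lacks voiced (/dz/); retroflex lacks voiceless (/ʈʂ/).

/dz/, /ʈʂ/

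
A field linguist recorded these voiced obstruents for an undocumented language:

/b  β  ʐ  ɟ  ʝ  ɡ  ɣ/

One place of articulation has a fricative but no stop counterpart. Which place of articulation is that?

bilabial: stop /b/, fricative /β/.
retroflex: stop —, fricative /ʐ/.
palatal: stop /ɟ/, fricative /ʝ/.
velar: stop /ɡ/, fricative /ɣ/.
Every place of articulation has a stop member except retroflex, where /ɖ/ would be expected.

retroflex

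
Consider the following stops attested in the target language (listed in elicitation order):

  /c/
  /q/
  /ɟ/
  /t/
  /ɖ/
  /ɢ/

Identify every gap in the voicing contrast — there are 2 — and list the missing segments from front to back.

Voiceless: /t/ (alveolar), /c/ (palatal), /q/ (uvular).
Voiced: /ɖ/ (retroflex), /ɟ/ (palatal), /ɢ/ (uvular).
Gaps, from front to back: alveolar lacks voiced (/d/); retroflex lacks voiceless (/ʈ/).

/d/, /ʈ/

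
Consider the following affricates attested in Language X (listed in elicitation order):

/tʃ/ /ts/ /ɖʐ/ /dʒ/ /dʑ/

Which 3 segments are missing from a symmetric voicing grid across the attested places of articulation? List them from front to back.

place of articulation  voiceless  voiced  
alveolar          ts        —       
postalveolar      tʃ        dʒ      
retroflex         —         ɖʐ      
alveolo-palatal   —         dʑ      
Gaps, from front to back: alveolar lacks voiced (/dz/); retroflex lacks voiceless (/ʈʂ/); alveolo-palatal lacks voiceless (/tɕ/).

/dz/, /ʈʂ/, /tɕ/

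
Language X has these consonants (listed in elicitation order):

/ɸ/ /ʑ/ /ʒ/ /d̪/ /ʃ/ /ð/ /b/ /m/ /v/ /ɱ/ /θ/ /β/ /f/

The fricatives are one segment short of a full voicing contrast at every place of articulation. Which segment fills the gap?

/ɕ/

bilabial: voiceless /ɸ/, voiced /β/.
labiodental: voiceless /f/, voiced /v/.
dental: voiceless /θ/, voiced /ð/.
postalveolar: voiceless /ʃ/, voiced /ʒ/.
alveolo-palatal: voiceless —, voiced /ʑ/.
The alveolo-palatal row has no voiceless member, so the gap is the voiceless alveolo-palatal fricative /ɕ/.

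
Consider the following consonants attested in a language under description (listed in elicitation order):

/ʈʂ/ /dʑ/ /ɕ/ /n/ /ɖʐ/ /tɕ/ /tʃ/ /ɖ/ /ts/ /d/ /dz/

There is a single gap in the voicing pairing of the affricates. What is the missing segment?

place of articulation  voiceless  voiced  
alveolar          ts        dz      
postalveolar      tʃ        —       
retroflex         ʈʂ        ɖʐ      
alveolo-palatal   tɕ        dʑ      
The postalveolar row has no voiced member, so the gap is the voiced postalveolar affricate /dʒ/.

/dʒ/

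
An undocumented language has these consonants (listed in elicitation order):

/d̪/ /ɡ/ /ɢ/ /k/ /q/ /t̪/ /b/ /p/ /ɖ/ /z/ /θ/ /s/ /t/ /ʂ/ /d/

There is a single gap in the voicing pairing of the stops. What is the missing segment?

place of articulation  voiceless  voiced  
bilabial          p         b       
dental            t̪        d̪      
alveolar          t         d       
retroflex         —         ɖ       
velar             k         ɡ       
uvular            q         ɢ       
The retroflex row has no voiceless member, so the gap is the voiceless retroflex stop /ʈ/.

/ʈ/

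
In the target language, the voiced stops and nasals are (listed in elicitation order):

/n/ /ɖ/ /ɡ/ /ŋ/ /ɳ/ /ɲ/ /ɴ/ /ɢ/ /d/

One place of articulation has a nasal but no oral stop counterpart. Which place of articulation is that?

alveolar: oral stop /d/, nasal /n/.
retroflex: oral stop /ɖ/, nasal /ɳ/.
palatal: oral stop —, nasal /ɲ/.
velar: oral stop /ɡ/, nasal /ŋ/.
uvular: oral stop /ɢ/, nasal /ɴ/.
Every place of articulation has an oral stop member except palatal, where /ɟ/ would be expected.

palatal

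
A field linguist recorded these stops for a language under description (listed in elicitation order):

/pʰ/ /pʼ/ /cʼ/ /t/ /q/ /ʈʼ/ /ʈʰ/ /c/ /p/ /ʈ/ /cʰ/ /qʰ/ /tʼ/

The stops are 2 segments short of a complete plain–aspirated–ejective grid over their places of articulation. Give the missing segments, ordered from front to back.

/tʰ/, /qʼ/

Plain: /p/ (bilabial), /t/ (alveolar), /ʈ/ (retroflex), /c/ (palatal), /q/ (uvular).
Aspirated: /pʰ/ (bilabial), /ʈʰ/ (retroflex), /cʰ/ (palatal), /qʰ/ (uvular).
Ejective: /pʼ/ (bilabial), /tʼ/ (alveolar), /ʈʼ/ (retroflex), /cʼ/ (palatal).
Gaps, from front to back: alveolar lacks aspirated (/tʰ/); uvular lacks ejective (/qʼ/).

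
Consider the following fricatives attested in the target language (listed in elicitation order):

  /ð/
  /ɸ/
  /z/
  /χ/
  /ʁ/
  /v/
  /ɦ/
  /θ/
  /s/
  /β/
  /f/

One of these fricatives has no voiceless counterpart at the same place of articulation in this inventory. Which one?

/ɦ/

Bilabial: /ɸ/ ~ /β/
Labiodental: /f/ ~ /v/
Dental: /θ/ ~ /ð/
Alveolar: /s/ ~ /z/
Uvular: /χ/ ~ /ʁ/
Glottal: only /ɦ/ (voiced); no voiceless partner.
So /ɦ/ is the unpaired segment.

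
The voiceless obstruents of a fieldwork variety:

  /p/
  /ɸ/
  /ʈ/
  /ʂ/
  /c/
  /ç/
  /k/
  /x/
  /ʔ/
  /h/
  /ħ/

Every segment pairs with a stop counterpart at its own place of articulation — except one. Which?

/ħ/

Bilabial: /p/ ~ /ɸ/
Retroflex: /ʈ/ ~ /ʂ/
Palatal: /c/ ~ /ç/
Velar: /k/ ~ /x/
Glottal: /ʔ/ ~ /h/
Pharyngeal: only /ħ/ (fricative); no stop partner.
So /ħ/ is the unpaired segment.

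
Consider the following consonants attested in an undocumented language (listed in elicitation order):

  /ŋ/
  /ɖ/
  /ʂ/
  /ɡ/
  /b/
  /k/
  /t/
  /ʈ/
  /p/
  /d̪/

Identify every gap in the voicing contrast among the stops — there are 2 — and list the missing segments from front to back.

Voiceless: /p/ (bilabial), /t/ (alveolar), /ʈ/ (retroflex), /k/ (velar).
Voiced: /b/ (bilabial), /d̪/ (dental), /ɖ/ (retroflex), /ɡ/ (velar).
Gaps, from front to back: dental lacks voiceless (/t̪/); alveolar lacks voiced (/d/).

/t̪/, /d/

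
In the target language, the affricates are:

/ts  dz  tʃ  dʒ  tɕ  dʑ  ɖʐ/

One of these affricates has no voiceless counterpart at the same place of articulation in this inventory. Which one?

Alveolar: /ts/ ~ /dz/
Postalveolar: /tʃ/ ~ /dʒ/
Alveolo-palatal: /tɕ/ ~ /dʑ/
Retroflex: only /ɖʐ/ (voiced); no voiceless partner.
So /ɖʐ/ is the unpaired segment.

/ɖʐ/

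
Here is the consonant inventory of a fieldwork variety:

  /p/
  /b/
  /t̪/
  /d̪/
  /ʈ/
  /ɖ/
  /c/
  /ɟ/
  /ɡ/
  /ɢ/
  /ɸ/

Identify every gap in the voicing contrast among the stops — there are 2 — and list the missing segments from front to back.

/k/, /q/

Voiceless: /p/ (bilabial), /t̪/ (dental), /ʈ/ (retroflex), /c/ (palatal).
Voiced: /b/ (bilabial), /d̪/ (dental), /ɖ/ (retroflex), /ɟ/ (palatal), /ɡ/ (velar), /ɢ/ (uvular).
Gaps, from front to back: velar lacks voiceless (/k/); uvular lacks voiceless (/q/).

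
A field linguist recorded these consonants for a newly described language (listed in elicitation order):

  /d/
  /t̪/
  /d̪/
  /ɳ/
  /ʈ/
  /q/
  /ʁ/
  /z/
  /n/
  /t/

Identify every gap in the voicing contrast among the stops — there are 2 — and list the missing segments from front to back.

/ɖ/, /ɢ/

place of articulation  voiceless  voiced  
dental            t̪        d̪      
alveolar          t         d       
retroflex         ʈ         —       
uvular            q         —       
Gaps, from front to back: retroflex lacks voiced (/ɖ/); uvular lacks voiced (/ɢ/).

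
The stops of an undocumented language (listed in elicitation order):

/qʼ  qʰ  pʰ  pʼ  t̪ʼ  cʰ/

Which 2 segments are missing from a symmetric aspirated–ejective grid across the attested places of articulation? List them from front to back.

bilabial: aspirated /pʰ/, ejective /pʼ/.
dental: aspirated —, ejective /t̪ʼ/.
palatal: aspirated /cʰ/, ejective —.
uvular: aspirated /qʰ/, ejective /qʼ/.
Gaps, from front to back: dental lacks aspirated (/t̪ʰ/); palatal lacks ejective (/cʼ/).

/t̪ʰ/, /cʼ/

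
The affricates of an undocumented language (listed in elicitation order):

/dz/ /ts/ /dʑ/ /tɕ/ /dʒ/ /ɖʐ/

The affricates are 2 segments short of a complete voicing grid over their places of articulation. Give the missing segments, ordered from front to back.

alveolar: voiceless /ts/, voiced /dz/.
postalveolar: voiceless —, voiced /dʒ/.
retroflex: voiceless —, voiced /ɖʐ/.
alveolo-palatal: voiceless /tɕ/, voiced /dʑ/.
Gaps, from front to back: postalveolar lacks voiceless (/tʃ/); retroflex lacks voiceless (/ʈʂ/).

/tʃ/, /ʈʂ/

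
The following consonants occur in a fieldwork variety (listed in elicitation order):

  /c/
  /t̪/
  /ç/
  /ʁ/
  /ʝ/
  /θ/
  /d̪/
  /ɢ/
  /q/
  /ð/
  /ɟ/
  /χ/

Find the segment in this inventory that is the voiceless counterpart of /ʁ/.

/χ/

/ʁ/ is a voiced uvular fricative.
The voiceless counterpart is a voiceless uvular fricative — in this inventory, /χ/.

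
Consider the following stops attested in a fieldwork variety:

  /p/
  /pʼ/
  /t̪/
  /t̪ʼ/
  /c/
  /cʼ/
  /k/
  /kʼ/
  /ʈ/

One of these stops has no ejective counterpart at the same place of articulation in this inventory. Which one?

Bilabial: /p/ ~ /pʼ/
Dental: /t̪/ ~ /t̪ʼ/
Palatal: /c/ ~ /cʼ/
Velar: /k/ ~ /kʼ/
Retroflex: only /ʈ/ (plain); no ejective partner.
So /ʈ/ is the unpaired segment.

/ʈ/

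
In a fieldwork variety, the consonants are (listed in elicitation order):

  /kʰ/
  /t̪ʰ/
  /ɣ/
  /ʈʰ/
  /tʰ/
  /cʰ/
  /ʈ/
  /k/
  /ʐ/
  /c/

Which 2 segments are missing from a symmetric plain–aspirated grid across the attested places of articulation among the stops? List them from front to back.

dental: plain —, aspirated /t̪ʰ/.
alveolar: plain —, aspirated /tʰ/.
retroflex: plain /ʈ/, aspirated /ʈʰ/.
palatal: plain /c/, aspirated /cʰ/.
velar: plain /k/, aspirated /kʰ/.
Gaps, from front to back: dental lacks plain (/t̪/); alveolar lacks plain (/t/).

/t̪/, /t/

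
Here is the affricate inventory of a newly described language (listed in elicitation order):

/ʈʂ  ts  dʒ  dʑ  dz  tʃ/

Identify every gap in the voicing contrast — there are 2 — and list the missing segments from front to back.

Voiceless: /ts/ (alveolar), /tʃ/ (postalveolar), /ʈʂ/ (retroflex).
Voiced: /dz/ (alveolar), /dʒ/ (postalveolar), /dʑ/ (alveolo-palatal).
Gaps, from front to back: retroflex lacks voiced (/ɖʐ/); alveolo-palatal lacks voiceless (/tɕ/).

/ɖʐ/, /tɕ/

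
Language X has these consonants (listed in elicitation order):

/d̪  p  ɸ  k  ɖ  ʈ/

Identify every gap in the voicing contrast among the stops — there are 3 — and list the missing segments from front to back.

/b/, /t̪/, /ɡ/

bilabial: voiceless /p/, voiced —.
dental: voiceless —, voiced /d̪/.
retroflex: voiceless /ʈ/, voiced /ɖ/.
velar: voiceless /k/, voiced —.
Gaps, from front to back: bilabial lacks voiced (/b/); dental lacks voiceless (/t̪/); velar lacks voiced (/ɡ/).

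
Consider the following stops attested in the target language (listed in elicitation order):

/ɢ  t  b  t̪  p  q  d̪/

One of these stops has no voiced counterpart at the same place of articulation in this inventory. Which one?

/t/

Bilabial: /p/ ~ /b/
Dental: /t̪/ ~ /d̪/
Uvular: /q/ ~ /ɢ/
Alveolar: only /t/ (voiceless); no voiced partner.
So /t/ is the unpaired segment.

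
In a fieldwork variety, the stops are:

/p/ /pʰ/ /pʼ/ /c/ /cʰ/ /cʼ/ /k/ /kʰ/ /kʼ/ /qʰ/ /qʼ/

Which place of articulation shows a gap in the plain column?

Plain: /p/ (bilabial), /c/ (palatal), /k/ (velar).
Aspirated: /pʰ/ (bilabial), /cʰ/ (palatal), /kʰ/ (velar), /qʰ/ (uvular).
Ejective: /pʼ/ (bilabial), /cʼ/ (palatal), /kʼ/ (velar), /qʼ/ (uvular).
Every place of articulation has a plain member except uvular, where /q/ would be expected.

uvular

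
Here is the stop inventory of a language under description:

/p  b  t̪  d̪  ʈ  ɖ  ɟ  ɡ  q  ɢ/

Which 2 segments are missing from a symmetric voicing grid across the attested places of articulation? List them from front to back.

/c/, /k/

place of articulation  voiceless  voiced  
bilabial          p         b       
dental            t̪        d̪      
retroflex         ʈ         ɖ       
palatal           —         ɟ       
velar             —         ɡ       
uvular            q         ɢ       
Gaps, from front to back: palatal lacks voiceless (/c/); velar lacks voiceless (/k/).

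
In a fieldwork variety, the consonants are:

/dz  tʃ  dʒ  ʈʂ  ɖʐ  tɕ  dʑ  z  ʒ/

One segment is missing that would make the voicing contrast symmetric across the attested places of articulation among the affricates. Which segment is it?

alveolar: voiceless —, voiced /dz/.
postalveolar: voiceless /tʃ/, voiced /dʒ/.
retroflex: voiceless /ʈʂ/, voiced /ɖʐ/.
alveolo-palatal: voiceless /tɕ/, voiced /dʑ/.
The alveolar row has no voiceless member, so the gap is the voiceless alveolar affricate /ts/.

/ts/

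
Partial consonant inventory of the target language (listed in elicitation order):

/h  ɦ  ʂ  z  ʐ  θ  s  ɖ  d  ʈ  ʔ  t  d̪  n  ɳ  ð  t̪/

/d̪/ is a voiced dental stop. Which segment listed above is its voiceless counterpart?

The voiceless counterpart is a voiceless dental stop — in this inventory, /t̪/.

/t̪/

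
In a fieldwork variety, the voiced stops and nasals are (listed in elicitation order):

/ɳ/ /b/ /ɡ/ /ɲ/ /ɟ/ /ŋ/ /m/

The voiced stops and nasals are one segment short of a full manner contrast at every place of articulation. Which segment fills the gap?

place of articulation  oral stop  nasal   
bilabial          b         m       
retroflex         —         ɳ       
palatal           ɟ         ɲ       
velar             ɡ         ŋ       
The retroflex row has no oral stop member, so the gap is the retroflex oral stop /ɖ/.

/ɖ/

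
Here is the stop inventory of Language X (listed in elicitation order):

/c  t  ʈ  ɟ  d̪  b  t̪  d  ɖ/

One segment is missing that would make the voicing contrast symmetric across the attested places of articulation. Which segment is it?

/p/

place of articulation  voiceless  voiced  
bilabial          —         b       
dental            t̪        d̪      
alveolar          t         d       
retroflex         ʈ         ɖ       
palatal           c         ɟ       
The bilabial row has no voiceless member, so the gap is the voiceless bilabial stop /p/.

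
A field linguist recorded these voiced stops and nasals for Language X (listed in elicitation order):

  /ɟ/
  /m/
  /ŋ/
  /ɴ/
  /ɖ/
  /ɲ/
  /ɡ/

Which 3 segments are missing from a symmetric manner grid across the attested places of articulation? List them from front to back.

bilabial: oral stop —, nasal /m/.
retroflex: oral stop /ɖ/, nasal —.
palatal: oral stop /ɟ/, nasal /ɲ/.
velar: oral stop /ɡ/, nasal /ŋ/.
uvular: oral stop —, nasal /ɴ/.
Gaps, from front to back: bilabial lacks oral stop (/b/); retroflex lacks nasal (/ɳ/); uvular lacks oral stop (/ɢ/).

/b/, /ɳ/, /ɢ/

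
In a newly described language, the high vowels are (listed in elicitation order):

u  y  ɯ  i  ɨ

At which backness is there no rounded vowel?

backness          unrounded  rounded 
front             i         y       
central           ɨ         —       
back              ɯ         u       
Every backness has a rounded member except central, where /ʉ/ would be expected.

central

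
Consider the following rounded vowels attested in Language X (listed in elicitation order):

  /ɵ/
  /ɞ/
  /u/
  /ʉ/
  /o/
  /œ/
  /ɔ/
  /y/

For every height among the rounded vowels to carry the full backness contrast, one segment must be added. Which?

high: front /y/, central /ʉ/, back /u/.
high-mid: front —, central /ɵ/, back /o/.
low-mid: front /œ/, central /ɞ/, back /ɔ/.
The high-mid row has no front member, so the gap is the high-mid front rounded vowel /ø/.

/ø/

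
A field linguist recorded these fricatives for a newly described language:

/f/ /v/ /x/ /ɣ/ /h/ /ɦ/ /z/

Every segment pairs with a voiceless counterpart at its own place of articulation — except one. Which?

Labiodental: /f/ ~ /v/
Velar: /x/ ~ /ɣ/
Glottal: /h/ ~ /ɦ/
Alveolar: only /z/ (voiced); no voiceless partner.
So /z/ is the unpaired segment.

/z/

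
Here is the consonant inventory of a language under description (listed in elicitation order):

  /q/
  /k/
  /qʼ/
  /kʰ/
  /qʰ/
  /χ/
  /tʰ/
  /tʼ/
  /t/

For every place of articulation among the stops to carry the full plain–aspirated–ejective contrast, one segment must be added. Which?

place of articulation  plain     aspirated  ejective
alveolar          t         tʰ        tʼ      
velar             k         kʰ        —       
uvular            q         qʰ        qʼ      
The velar row has no ejective member, so the gap is the ejective velar stop /kʼ/.

/kʼ/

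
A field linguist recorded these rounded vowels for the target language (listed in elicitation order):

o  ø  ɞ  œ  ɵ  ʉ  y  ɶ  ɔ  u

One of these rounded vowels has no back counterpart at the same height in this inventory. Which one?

High: /y/ ~ /ʉ/ ~ /u/
High-mid: /ø/ ~ /ɵ/ ~ /o/
Low-mid: /œ/ ~ /ɞ/ ~ /ɔ/
Low: only /ɶ/ (front); no back partner.
So /ɶ/ is the unpaired segment.

/ɶ/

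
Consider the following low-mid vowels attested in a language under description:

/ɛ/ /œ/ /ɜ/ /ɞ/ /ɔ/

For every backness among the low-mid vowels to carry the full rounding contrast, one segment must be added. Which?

/ʌ/

front: unrounded /ɛ/, rounded /œ/.
central: unrounded /ɜ/, rounded /ɞ/.
back: unrounded —, rounded /ɔ/.
The back row has no unrounded member, so the gap is the back unrounded vowel /ʌ/.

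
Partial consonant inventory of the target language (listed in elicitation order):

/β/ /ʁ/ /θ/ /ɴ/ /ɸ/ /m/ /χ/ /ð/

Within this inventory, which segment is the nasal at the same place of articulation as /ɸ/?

/m/

/ɸ/ is a voiceless bilabial fricative.
The nasal at the same place is a bilabial nasal — in this inventory, /m/.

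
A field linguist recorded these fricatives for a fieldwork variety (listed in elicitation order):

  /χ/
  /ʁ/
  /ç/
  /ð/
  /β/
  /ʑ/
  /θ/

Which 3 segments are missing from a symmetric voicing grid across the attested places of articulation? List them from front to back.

Voiceless: /θ/ (dental), /ç/ (palatal), /χ/ (uvular).
Voiced: /β/ (bilabial), /ð/ (dental), /ʑ/ (alveolo-palatal), /ʁ/ (uvular).
Gaps, from front to back: bilabial lacks voiceless (/ɸ/); alveolo-palatal lacks voiceless (/ɕ/); palatal lacks voiced (/ʝ/).

/ɸ/, /ɕ/, /ʝ/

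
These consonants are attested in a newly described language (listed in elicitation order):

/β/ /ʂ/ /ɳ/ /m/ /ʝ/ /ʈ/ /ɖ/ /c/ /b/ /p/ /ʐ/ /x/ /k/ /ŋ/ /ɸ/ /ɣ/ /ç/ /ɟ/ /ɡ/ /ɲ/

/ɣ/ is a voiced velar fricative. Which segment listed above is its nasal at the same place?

The nasal at the same place is a velar nasal — in this inventory, /ŋ/.

/ŋ/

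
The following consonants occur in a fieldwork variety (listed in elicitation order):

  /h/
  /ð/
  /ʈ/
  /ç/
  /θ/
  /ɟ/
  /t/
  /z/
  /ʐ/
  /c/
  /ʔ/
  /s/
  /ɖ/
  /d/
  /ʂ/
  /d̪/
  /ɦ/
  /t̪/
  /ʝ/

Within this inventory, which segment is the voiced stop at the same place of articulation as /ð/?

/ð/ is a voiced dental fricative.
The voiced stop at the same place is a voiced dental stop — in this inventory, /d̪/.

/d̪/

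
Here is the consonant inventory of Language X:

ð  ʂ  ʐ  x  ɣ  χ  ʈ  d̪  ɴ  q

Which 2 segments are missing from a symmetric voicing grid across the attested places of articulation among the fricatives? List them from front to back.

place of articulation  voiceless  voiced  
dental            —         ð       
retroflex         ʂ         ʐ       
velar             x         ɣ       
uvular            χ         —       
Gaps, from front to back: dental lacks voiceless (/θ/); uvular lacks voiced (/ʁ/).

/θ/, /ʁ/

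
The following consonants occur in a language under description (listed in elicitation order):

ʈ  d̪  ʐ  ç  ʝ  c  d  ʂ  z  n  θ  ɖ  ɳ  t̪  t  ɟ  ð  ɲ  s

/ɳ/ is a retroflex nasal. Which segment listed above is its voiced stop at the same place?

The voiced stop at the same place is a voiced retroflex stop — in this inventory, /ɖ/.

/ɖ/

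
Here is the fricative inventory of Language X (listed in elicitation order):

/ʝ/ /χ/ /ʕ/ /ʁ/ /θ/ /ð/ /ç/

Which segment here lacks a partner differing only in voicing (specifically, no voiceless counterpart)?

Dental: /θ/ ~ /ð/
Palatal: /ç/ ~ /ʝ/
Uvular: /χ/ ~ /ʁ/
Pharyngeal: only /ʕ/ (voiced); no voiceless partner.
So /ʕ/ is the unpaired segment.

/ʕ/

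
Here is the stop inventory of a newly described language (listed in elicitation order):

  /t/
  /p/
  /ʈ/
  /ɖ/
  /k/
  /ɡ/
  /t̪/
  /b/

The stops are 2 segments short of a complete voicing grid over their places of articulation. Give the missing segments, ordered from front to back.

place of articulation  voiceless  voiced  
bilabial          p         b       
dental            t̪        —       
alveolar          t         —       
retroflex         ʈ         ɖ       
velar             k         ɡ       
Gaps, from front to back: dental lacks voiced (/d̪/); alveolar lacks voiced (/d/).

/d̪/, /d/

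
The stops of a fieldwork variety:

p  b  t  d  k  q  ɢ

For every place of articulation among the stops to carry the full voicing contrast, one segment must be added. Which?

/ɡ/

bilabial: voiceless /p/, voiced /b/.
alveolar: voiceless /t/, voiced /d/.
velar: voiceless /k/, voiced —.
uvular: voiceless /q/, voiced /ɢ/.
The velar row has no voiced member, so the gap is the voiced velar stop /ɡ/.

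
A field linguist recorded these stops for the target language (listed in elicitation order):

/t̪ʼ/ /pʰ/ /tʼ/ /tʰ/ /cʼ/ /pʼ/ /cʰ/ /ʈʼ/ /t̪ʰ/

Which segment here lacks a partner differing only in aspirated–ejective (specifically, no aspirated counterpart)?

/ʈʼ/

Bilabial: /pʰ/ ~ /pʼ/
Dental: /t̪ʰ/ ~ /t̪ʼ/
Alveolar: /tʰ/ ~ /tʼ/
Palatal: /cʰ/ ~ /cʼ/
Retroflex: only /ʈʼ/ (ejective); no aspirated partner.
So /ʈʼ/ is the unpaired segment.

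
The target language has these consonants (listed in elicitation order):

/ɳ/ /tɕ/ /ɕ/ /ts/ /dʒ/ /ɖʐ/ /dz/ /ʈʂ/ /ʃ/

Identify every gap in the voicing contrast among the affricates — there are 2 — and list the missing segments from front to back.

Voiceless: /ts/ (alveolar), /ʈʂ/ (retroflex), /tɕ/ (alveolo-palatal).
Voiced: /dz/ (alveolar), /dʒ/ (postalveolar), /ɖʐ/ (retroflex).
Gaps, from front to back: postalveolar lacks voiceless (/tʃ/); alveolo-palatal lacks voiced (/dʑ/).

/tʃ/, /dʑ/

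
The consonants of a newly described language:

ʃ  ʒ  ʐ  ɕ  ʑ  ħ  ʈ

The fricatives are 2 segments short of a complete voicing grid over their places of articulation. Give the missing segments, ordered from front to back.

/ʂ/, /ʕ/

Voiceless: /ʃ/ (postalveolar), /ɕ/ (alveolo-palatal), /ħ/ (pharyngeal).
Voiced: /ʒ/ (postalveolar), /ʐ/ (retroflex), /ʑ/ (alveolo-palatal).
Gaps, from front to back: retroflex lacks voiceless (/ʂ/); pharyngeal lacks voiced (/ʕ/).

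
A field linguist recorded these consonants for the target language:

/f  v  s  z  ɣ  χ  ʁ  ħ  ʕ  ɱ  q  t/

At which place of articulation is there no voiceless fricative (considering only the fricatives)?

velar

place of articulation  voiceless  voiced  
labiodental       f         v       
alveolar          s         z       
velar             —         ɣ       
uvular            χ         ʁ       
pharyngeal        ħ         ʕ       
Every place of articulation has a voiceless member except velar, where /x/ would be expected.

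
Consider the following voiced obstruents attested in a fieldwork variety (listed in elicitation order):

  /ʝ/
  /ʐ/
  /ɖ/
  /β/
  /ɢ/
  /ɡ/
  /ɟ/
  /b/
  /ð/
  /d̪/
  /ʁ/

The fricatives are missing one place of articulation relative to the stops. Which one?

velar

bilabial: stop /b/, fricative /β/.
dental: stop /d̪/, fricative /ð/.
retroflex: stop /ɖ/, fricative /ʐ/.
palatal: stop /ɟ/, fricative /ʝ/.
velar: stop /ɡ/, fricative —.
uvular: stop /ɢ/, fricative /ʁ/.
Every place of articulation has a fricative member except velar, where /ɣ/ would be expected.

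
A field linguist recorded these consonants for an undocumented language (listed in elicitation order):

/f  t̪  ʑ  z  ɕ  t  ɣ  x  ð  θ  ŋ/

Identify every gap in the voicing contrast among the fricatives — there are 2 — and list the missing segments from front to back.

labiodental: voiceless /f/, voiced —.
dental: voiceless /θ/, voiced /ð/.
alveolar: voiceless —, voiced /z/.
alveolo-palatal: voiceless /ɕ/, voiced /ʑ/.
velar: voiceless /x/, voiced /ɣ/.
Gaps, from front to back: labiodental lacks voiced (/v/); alveolar lacks voiceless (/s/).

/v/, /s/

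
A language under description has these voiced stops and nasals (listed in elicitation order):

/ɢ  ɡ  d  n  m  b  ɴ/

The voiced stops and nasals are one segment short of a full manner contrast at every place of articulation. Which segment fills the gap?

Oral stop: /b/ (bilabial), /d/ (alveolar), /ɡ/ (velar), /ɢ/ (uvular).
Nasal: /m/ (bilabial), /n/ (alveolar), /ɴ/ (uvular).
The velar row has no nasal member, so the gap is the velar nasal /ŋ/.

/ŋ/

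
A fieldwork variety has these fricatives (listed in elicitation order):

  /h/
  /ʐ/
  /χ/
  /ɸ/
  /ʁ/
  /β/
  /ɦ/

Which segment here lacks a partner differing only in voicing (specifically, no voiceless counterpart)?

/ʐ/

Bilabial: /ɸ/ ~ /β/
Uvular: /χ/ ~ /ʁ/
Glottal: /h/ ~ /ɦ/
Retroflex: only /ʐ/ (voiced); no voiceless partner.
So /ʐ/ is the unpaired segment.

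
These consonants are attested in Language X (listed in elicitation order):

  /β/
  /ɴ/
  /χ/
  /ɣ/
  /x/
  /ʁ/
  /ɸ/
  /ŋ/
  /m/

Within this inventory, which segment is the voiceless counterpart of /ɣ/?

/ɣ/ is a voiced velar fricative.
The voiceless counterpart is a voiceless velar fricative — in this inventory, /x/.

/x/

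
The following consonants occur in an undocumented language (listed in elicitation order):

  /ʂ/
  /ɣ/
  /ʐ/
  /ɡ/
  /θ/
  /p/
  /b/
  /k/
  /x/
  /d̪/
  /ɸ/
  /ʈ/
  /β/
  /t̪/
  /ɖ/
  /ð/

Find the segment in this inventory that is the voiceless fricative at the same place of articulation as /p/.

/ɸ/

/p/ is a voiceless bilabial stop.
The voiceless fricative at the same place is a voiceless bilabial fricative — in this inventory, /ɸ/.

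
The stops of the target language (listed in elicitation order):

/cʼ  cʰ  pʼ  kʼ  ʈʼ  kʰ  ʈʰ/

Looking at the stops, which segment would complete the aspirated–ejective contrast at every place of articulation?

/pʰ/

place of articulation  aspirated  ejective
bilabial          —         pʼ      
retroflex         ʈʰ        ʈʼ      
palatal           cʰ        cʼ      
velar             kʰ        kʼ      
The bilabial row has no aspirated member, so the gap is the aspirated bilabial stop /pʰ/.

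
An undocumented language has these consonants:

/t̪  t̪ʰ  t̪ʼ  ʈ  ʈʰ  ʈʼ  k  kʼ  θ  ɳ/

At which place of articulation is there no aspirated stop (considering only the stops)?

Plain: /t̪/ (dental), /ʈ/ (retroflex), /k/ (velar).
Aspirated: /t̪ʰ/ (dental), /ʈʰ/ (retroflex).
Ejective: /t̪ʼ/ (dental), /ʈʼ/ (retroflex), /kʼ/ (velar).
Every place of articulation has an aspirated member except velar, where /kʰ/ would be expected.

velar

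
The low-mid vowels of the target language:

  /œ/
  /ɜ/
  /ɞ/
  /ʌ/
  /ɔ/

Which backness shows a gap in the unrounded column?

Unrounded: /ɜ/ (central), /ʌ/ (back).
Rounded: /œ/ (front), /ɞ/ (central), /ɔ/ (back).
Every backness has an unrounded member except front, where /ɛ/ would be expected.

front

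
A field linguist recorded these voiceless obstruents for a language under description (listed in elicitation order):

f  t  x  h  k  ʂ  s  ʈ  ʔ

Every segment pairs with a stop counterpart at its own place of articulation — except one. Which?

Alveolar: /t/ ~ /s/
Retroflex: /ʈ/ ~ /ʂ/
Velar: /k/ ~ /x/
Glottal: /ʔ/ ~ /h/
Labiodental: only /f/ (fricative); no stop partner.
So /f/ is the unpaired segment.

/f/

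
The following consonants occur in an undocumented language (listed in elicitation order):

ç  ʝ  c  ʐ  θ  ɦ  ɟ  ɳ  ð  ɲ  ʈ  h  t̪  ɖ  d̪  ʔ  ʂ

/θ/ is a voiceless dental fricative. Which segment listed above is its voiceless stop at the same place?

/t̪/

The voiceless stop at the same place is a voiceless dental stop — in this inventory, /t̪/.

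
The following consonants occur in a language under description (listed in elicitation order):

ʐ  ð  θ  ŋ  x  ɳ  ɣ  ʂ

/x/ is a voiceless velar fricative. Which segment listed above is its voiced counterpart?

The voiced counterpart is a voiced velar fricative — in this inventory, /ɣ/.

/ɣ/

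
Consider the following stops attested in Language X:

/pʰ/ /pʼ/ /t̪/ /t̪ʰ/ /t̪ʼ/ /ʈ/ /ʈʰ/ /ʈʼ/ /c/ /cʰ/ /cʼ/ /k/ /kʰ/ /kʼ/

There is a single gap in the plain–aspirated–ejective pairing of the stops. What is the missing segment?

Plain: /t̪/ (dental), /ʈ/ (retroflex), /c/ (palatal), /k/ (velar).
Aspirated: /pʰ/ (bilabial), /t̪ʰ/ (dental), /ʈʰ/ (retroflex), /cʰ/ (palatal), /kʰ/ (velar).
Ejective: /pʼ/ (bilabial), /t̪ʼ/ (dental), /ʈʼ/ (retroflex), /cʼ/ (palatal), /kʼ/ (velar).
The bilabial row has no plain member, so the gap is the plain bilabial stop /p/.

/p/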